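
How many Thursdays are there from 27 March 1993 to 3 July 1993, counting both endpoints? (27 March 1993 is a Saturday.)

27 March 1993 is a Saturday; the first Thursday on or after it is 1 April 1993 (5 days later).
From 1 April 1993 to 3 July 1993: 29 + 31 + 30 + 3 = 93 days (rest of April, May, June, July).
93 ÷ 7 = 13 full weeks with remainder 2, so 13 more Thursdays after the first → 14.

14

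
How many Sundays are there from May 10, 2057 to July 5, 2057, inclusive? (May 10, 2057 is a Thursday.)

8

May 10, 2057 is a Thursday; the first Sunday on or after it is May 13, 2057 (3 days later).
From May 13, 2057 to July 5, 2057: 18 + 30 + 5 = 53 days (rest of May, June, July).
53 ÷ 7 = 7 full weeks with remainder 4, so 7 more Sundays after the first → 8.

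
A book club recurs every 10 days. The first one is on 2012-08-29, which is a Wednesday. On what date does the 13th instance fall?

The 13th occurrence is 12 intervals after the first: 12 × 10 = 120 days after 2012-08-29.
August has 31 days — 2 days to the end of August leaves 118.
September has 30 days (88 left).
October has 31 days (57 left).
November has 30 days (27 left).
27 days into December → 2012-12-27.

2012-12-27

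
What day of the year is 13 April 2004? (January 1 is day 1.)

Days in months before April: 31 + 29 + 31 = 91.
Plus 13 days into April → day 104.

104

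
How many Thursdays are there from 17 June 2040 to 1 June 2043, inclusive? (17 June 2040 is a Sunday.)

17 June 2040 is a Sunday; the first Thursday on or after it is 21 June 2040 (4 days later).
From 21 June 2040 to 1 June 2043: 193 + 365 + 365 + 152 = 1075 days (rest of 2040, 2041, 2042, to 1 June 2043 in 2043).
1075 ÷ 7 = 153 full weeks with remainder 4, so 153 more Thursdays after the first → 154.

154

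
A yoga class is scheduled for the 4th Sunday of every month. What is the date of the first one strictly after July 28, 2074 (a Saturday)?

August 26, 2074

July 2074 starts on a Sunday; its first Sunday is the 1st, so the 4th Sunday is the 22nd — July 22, 2074.
That is not after July 28, 2074, so look at August 2074.
August 2074 starts on a Wednesday; its first Sunday is the 5th, so the 4th Sunday is the 26th — August 26, 2074.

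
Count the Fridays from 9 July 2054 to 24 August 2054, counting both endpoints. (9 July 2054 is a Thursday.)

7

9 July 2054 is a Thursday; the first Friday on or after it is 10 July 2054 (1 day later).
From 10 July 2054 to 24 August 2054: 21 + 24 = 45 days (rest of July, August).
45 ÷ 7 = 6 full weeks with remainder 3, so 6 more Fridays after the first → 7.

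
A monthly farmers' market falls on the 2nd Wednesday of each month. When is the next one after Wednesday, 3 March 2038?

10 March 2038

March 2038 starts on a Monday; its first Wednesday is the 3rd, so the 2nd Wednesday is the 10th — 10 March 2038.
10 March 2038 is after 3 March 2038, so that is the next one.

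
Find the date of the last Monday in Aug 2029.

The first Monday of Aug 2029 is Aug 6.
Aug 2029 has 31 days. Adding weeks: 6, 13, 20, 27 — the last one ≤ 31 is the 27th.

Aug 27, 2029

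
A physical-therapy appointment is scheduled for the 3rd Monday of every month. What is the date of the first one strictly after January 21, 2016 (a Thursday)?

January 2016 starts on a Friday; its first Monday is the 4th, so the 3rd Monday is the 18th — January 18, 2016.
That is not after January 21, 2016, so look at February 2016.
February 2016 starts on a Monday; its first Monday is the 1st, so the 3rd Monday is the 15th — February 15, 2016.

February 15, 2016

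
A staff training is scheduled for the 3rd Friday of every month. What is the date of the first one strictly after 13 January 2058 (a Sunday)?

January 2058 starts on a Tuesday; its first Friday is the 4th, so the 3rd Friday is the 18th — 18 January 2058.
18 January 2058 is after 13 January 2058, so that is the next one.

18 January 2058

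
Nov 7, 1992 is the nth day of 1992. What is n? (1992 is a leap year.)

Days in months before Nov: 31 + 29 + 31 + 30 + 31 + 30 + 31 + 31 + 30 + 31 = 305.
Plus 7 days into Nov → day 312.

312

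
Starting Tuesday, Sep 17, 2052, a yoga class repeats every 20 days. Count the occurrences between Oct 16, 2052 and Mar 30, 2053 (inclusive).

Occurrences land 20·i days after Sep 17, 2052 for i = 0, 1, 2, …
Oct 16, 2052 is 29 days after the start; 29 ÷ 20 = 1 remainder 9; since the remainder is 9, round up to i = 2. First occurrence in the window: #3 on Oct 27, 2052 (2×20 = 40 days in).
Mar 30, 2053 is 194 days after the start; 194 ÷ 20 = 9 remainder 14. Last occurrence in the window: #10 on Mar 16, 2053.
Occurrences #3 through #10: 8 in total.

8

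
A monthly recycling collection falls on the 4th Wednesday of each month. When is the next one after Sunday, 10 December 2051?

27 December 2051

December 2051 starts on a Friday; its first Wednesday is the 6th, so the 4th Wednesday is the 27th — 27 December 2051.
27 December 2051 is after 10 December 2051, so that is the next one.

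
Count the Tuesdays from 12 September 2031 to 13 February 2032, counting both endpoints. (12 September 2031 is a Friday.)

22

12 September 2031 is a Friday; the first Tuesday on or after it is 16 September 2031 (4 days later).
From 16 September 2031 to 13 February 2032: 14 + 31 + 30 + 31 + 31 + 13 = 150 days (rest of September, October, November, December, January, February).
150 ÷ 7 = 21 full weeks with remainder 3, so 21 more Tuesdays after the first → 22.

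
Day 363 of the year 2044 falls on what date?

Jan has 31 days (363 − 31 = 332 remain).
Feb has 29 days (332 − 29 = 303 remain).
Mar has 31 days (303 − 31 = 272 remain).
Apr has 30 days (272 − 30 = 242 remain).
May has 31 days (242 − 31 = 211 remain).
Jun has 30 days (211 − 30 = 181 remain).
Jul has 31 days (181 − 31 = 150 remain).
Aug has 31 days (150 − 31 = 119 remain).
Sep has 30 days (119 − 30 = 89 remain).
Oct has 31 days (89 − 31 = 58 remain).
Nov has 30 days (58 − 30 = 28 remain).
28 into Dec → Dec 28.

Dec 28, 2044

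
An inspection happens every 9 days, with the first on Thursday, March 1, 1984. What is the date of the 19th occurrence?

August 10, 1984

The 19th occurrence is 18 intervals after the first: 18 × 9 = 162 days after March 1, 1984.
March has 31 days — 30 days to the end of March leaves 132.
April has 30 days (102 left).
May has 31 days (71 left).
June has 30 days (41 left).
July has 31 days (10 left).
10 days into August → August 10, 1984.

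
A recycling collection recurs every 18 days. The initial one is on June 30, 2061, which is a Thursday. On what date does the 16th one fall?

March 27, 2062

The 16th occurrence is 15 intervals after the first: 15 × 18 = 270 days after June 30, 2061.
June has 30 days — 0 days to the end of June leaves 270.
July has 31 days (239 left).
August has 31 days (208 left).
September has 30 days (178 left).
October has 31 days (147 left).
November has 30 days (117 left).
December has 31 days (86 left).
January has 31 days (55 left).
February has 28 days (27 left).
27 days into March → March 27, 2062.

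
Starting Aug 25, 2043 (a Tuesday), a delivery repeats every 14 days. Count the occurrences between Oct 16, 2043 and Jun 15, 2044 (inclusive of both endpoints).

Occurrences land 14·i days after Aug 25, 2043 for i = 0, 1, 2, …
Oct 16, 2043 is 52 days after the start; 52 ÷ 14 = 3 remainder 10; since the remainder is 10, round up to i = 4. First occurrence in the window: #5 on Oct 20, 2043 (4×14 = 56 days in).
Jun 15, 2044 is 295 days after the start; 295 ÷ 14 = 21 remainder 1. Last occurrence in the window: #22 on Jun 14, 2044.
Occurrences #5 through #22: 18 in total.

18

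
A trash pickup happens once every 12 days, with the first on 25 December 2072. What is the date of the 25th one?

The 25th occurrence is 24 intervals after the first: 24 × 12 = 288 days after 25 December 2072.
December has 31 days — 6 days to the end of December leaves 282.
January has 31 days (251 left).
February has 28 days (223 left).
March has 31 days (192 left).
April has 30 days (162 left).
May has 31 days (131 left).
June has 30 days (101 left).
July has 31 days (70 left).
August has 31 days (39 left).
September has 30 days (9 left).
9 days into October → 9 October 2073.

9 October 2073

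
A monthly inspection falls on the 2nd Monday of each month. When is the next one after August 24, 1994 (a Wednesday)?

September 12, 1994

August 1994 starts on a Monday; its first Monday is the 1st, so the 2nd Monday is the 8th — August 8, 1994.
That is not after August 24, 1994, so look at September 1994.
September 1994 starts on a Thursday; its first Monday is the 5th, so the 2nd Monday is the 12th — September 12, 1994.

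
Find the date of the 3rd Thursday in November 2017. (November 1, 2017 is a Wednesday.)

November 16, 2017

November 2017 begins on a Wednesday, so the first Thursday is November 2 (1 day later).
The 3rd Thursday is 2 weeks later: 2 + 14 = 16.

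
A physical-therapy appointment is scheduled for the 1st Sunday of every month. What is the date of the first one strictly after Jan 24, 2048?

Feb 2, 2048

Jan 2048 starts on a Wednesday, so its 1st Sunday is Jan 5, 2048 (4 days in).
That is not after Jan 24, 2048, so look at Feb 2048.
Feb 2048 starts on a Saturday, so its 1st Sunday is Feb 2, 2048 (1 day in).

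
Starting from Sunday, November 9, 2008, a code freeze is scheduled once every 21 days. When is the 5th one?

February 1, 2009

The 5th occurrence is 4 intervals after the first: 4 × 21 = 84 days after November 9, 2008.
November has 30 days — 21 days to the end of November leaves 63.
December has 31 days (32 left).
January has 31 days (1 left).
1 day into February → February 1, 2009.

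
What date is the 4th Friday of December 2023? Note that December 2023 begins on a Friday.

December 2023 begins on a Friday, so the first Friday is December 1.
The 4th Friday is 3 weeks later: 1 + 21 = 22.

December 22, 2023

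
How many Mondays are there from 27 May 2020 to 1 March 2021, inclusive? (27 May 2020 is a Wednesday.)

27 May 2020 is a Wednesday; the first Monday on or after it is 1 June 2020 (5 days later).
From 1 June 2020 to 1 March 2021: 29 + 31 + 31 + 30 + 31 + 30 + 31 + 31 + 28 + 1 = 273 days (rest of June, July, August, September, October, November, December, January, February, March).
273 ÷ 7 = 39 full weeks with remainder 0, so 39 more Mondays after the first → 40.

40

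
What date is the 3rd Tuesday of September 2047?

17 September 2047

September 2047 begins on a Sunday, so the first Tuesday is September 3 (2 days later).
The 3rd Tuesday is 2 weeks later: 3 + 14 = 17.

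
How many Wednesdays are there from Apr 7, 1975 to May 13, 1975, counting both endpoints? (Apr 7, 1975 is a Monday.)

Apr 7, 1975 is a Monday; the first Wednesday on or after it is Apr 9, 1975 (2 days later).
From Apr 9, 1975 to May 13, 1975: 21 + 13 = 34 days (rest of Apr, May).
34 ÷ 7 = 4 full weeks with remainder 6, so 4 more Wednesdays after the first → 5.

5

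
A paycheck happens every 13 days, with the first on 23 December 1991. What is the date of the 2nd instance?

5 January 1992

The 2nd occurrence is 1 interval after the first: 1 × 13 = 13 days after 23 December 1991.
December has 31 days — 8 days to the end of December leaves 5.
5 days into January → 5 January 1992.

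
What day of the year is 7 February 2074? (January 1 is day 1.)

Days in months before February: 31 = 31.
Plus 7 days into February → day 38.

38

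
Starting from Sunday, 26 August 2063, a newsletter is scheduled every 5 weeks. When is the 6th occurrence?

The 6th occurrence is 5 intervals after the first: 5 × 35 = 175 days after 26 August 2063.
August has 31 days — 5 days to the end of August leaves 170.
September has 30 days (140 left).
October has 31 days (109 left).
November has 30 days (79 left).
December has 31 days (48 left).
January has 31 days (17 left).
17 days into February → 17 February 2064.

17 February 2064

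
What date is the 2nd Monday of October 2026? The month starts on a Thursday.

2026-10-12

October 2026 begins on a Thursday, so the first Monday is October 5 (4 days later).
The 2nd Monday is 1 weeks later: 5 + 7 = 12.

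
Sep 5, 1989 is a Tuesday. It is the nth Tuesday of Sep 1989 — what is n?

1st

Day 5 falls in week ⌈5/7⌉ of the month.
Days 1–7 hold the 1st Tuesday, 8–14 the 2nd, 15–21 the 3rd, 22–28 the 4th, 29–31 the 5th.
5 is in the range for the 1st.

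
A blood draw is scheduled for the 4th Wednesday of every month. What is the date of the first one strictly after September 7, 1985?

September 25, 1985

September 1985 starts on a Sunday; its first Wednesday is the 4th, so the 4th Wednesday is the 25th — September 25, 1985.
September 25, 1985 is after September 7, 1985, so that is the next one.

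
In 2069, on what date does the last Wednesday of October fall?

The first Wednesday of October 2069 is October 2.
October 2069 has 31 days. Adding weeks: 2, 9, 16, 23, 30 — the last one ≤ 31 is the 30th.

October 30, 2069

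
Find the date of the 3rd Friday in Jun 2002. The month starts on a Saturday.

Jun 21, 2002

Jun 2002 begins on a Saturday, so the first Friday is Jun 7 (6 days later).
The 3rd Friday is 2 weeks later: 7 + 14 = 21.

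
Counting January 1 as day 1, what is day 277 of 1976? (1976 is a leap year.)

January has 31 days (277 − 31 = 246 remain).
February has 29 days (246 − 29 = 217 remain).
March has 31 days (217 − 31 = 186 remain).
April has 30 days (186 − 30 = 156 remain).
May has 31 days (156 − 31 = 125 remain).
June has 30 days (125 − 30 = 95 remain).
July has 31 days (95 − 31 = 64 remain).
August has 31 days (64 − 31 = 33 remain).
September has 30 days (33 − 30 = 3 remain).
3 into October → October 3.

October 3, 1976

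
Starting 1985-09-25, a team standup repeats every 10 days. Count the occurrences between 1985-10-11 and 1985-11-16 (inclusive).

4

Occurrences land 10·i days after 1985-09-25 for i = 0, 1, 2, …
1985-10-11 is 16 days after the start; 16 ÷ 10 = 1 remainder 6; since the remainder is 6, round up to i = 2. First occurrence in the window: #3 on 1985-10-15 (2×10 = 20 days in).
1985-11-16 is 52 days after the start; 52 ÷ 10 = 5 remainder 2. Last occurrence in the window: #6 on 1985-11-14.
Occurrences #3 through #6: 4 in total.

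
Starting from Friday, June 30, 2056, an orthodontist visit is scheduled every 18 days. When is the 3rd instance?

The 3rd occurrence is 2 intervals after the first: 2 × 18 = 36 days after June 30, 2056.
June has 30 days — 0 days to the end of June leaves 36.
July has 31 days (5 left).
5 days into August → August 5, 2056.

August 5, 2056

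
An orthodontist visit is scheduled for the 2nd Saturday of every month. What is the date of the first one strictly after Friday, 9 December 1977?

December 1977 starts on a Thursday; its first Saturday is the 3rd, so the 2nd Saturday is the 10th — 10 December 1977.
10 December 1977 is after 9 December 1977, so that is the next one.

10 December 1977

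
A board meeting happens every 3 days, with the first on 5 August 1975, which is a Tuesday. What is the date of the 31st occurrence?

The 31st occurrence is 30 intervals after the first: 30 × 3 = 90 days after 5 August 1975.
August has 31 days — 26 days to the end of August leaves 64.
September has 30 days (34 left).
October has 31 days (3 left).
3 days into November → 3 November 1975.

3 November 1975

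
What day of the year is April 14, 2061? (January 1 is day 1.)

104

Days in months before April: 31 + 28 + 31 = 90.
Plus 14 days into April → day 104.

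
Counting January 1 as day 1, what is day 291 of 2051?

October 18, 2051

January has 31 days (291 − 31 = 260 remain).
February has 28 days (260 − 28 = 232 remain).
March has 31 days (232 − 31 = 201 remain).
April has 30 days (201 − 30 = 171 remain).
May has 31 days (171 − 31 = 140 remain).
June has 30 days (140 − 30 = 110 remain).
July has 31 days (110 − 31 = 79 remain).
August has 31 days (79 − 31 = 48 remain).
September has 30 days (48 − 30 = 18 remain).
18 into October → October 18.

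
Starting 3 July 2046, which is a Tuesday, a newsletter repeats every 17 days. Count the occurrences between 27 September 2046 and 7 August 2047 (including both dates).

18

Occurrences land 17·i days after 3 July 2046 for i = 0, 1, 2, …
27 September 2046 is 86 days after the start; 86 ÷ 17 = 5 remainder 1; since the remainder is 1, round up to i = 6. First occurrence in the window: #7 on 13 October 2046 (6×17 = 102 days in).
7 August 2047 is 400 days after the start; 400 ÷ 17 = 23 remainder 9. Last occurrence in the window: #24 on 29 July 2047.
Occurrences #7 through #24: 18 in total.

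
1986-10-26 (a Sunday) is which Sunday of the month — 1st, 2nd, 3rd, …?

4th

Day 26 falls in week ⌈26/7⌉ of the month.
Days 1–7 hold the 1st Sunday, 8–14 the 2nd, 15–21 the 3rd, 22–28 the 4th, 29–31 the 5th.
26 is in the range for the 4th.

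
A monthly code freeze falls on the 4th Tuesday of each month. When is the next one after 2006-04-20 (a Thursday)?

April 2006 starts on a Saturday; its first Tuesday is the 4th, so the 4th Tuesday is the 25th — 2006-04-25.
2006-04-25 is after 2006-04-20, so that is the next one.

2006-04-25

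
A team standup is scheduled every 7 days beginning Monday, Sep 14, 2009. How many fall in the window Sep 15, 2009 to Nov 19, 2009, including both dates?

9

Occurrences land 7·i days after Sep 14, 2009 for i = 0, 1, 2, …
Sep 15, 2009 is 1 day after the start; 1 ÷ 7 = 0 remainder 1; since the remainder is 1, round up to i = 1. First occurrence in the window: #2 on Sep 21, 2009 (1×7 = 7 days in).
Nov 19, 2009 is 66 days after the start; 66 ÷ 7 = 9 remainder 3. Last occurrence in the window: #10 on Nov 16, 2009.
Occurrences #2 through #10: 9 in total.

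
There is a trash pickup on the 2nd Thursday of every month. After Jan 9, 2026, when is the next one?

Jan 2026 starts on a Thursday; its first Thursday is the 1st, so the 2nd Thursday is the 8th — Jan 8, 2026.
That is not after Jan 9, 2026, so look at Feb 2026.
Feb 2026 starts on a Sunday; its first Thursday is the 5th, so the 2nd Thursday is the 12th — Feb 12, 2026.

Feb 12, 2026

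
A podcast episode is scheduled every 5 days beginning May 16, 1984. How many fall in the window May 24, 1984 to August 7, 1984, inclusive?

Occurrences land 5·i days after May 16, 1984 for i = 0, 1, 2, …
May 24, 1984 is 8 days after the start; 8 ÷ 5 = 1 remainder 3; since the remainder is 3, round up to i = 2. First occurrence in the window: #3 on May 26, 1984 (2×5 = 10 days in).
August 7, 1984 is 83 days after the start; 83 ÷ 5 = 16 remainder 3. Last occurrence in the window: #17 on August 4, 1984.
Occurrences #3 through #17: 15 in total.

15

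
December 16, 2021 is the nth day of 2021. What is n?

350

Days in months before December: 31 + 28 + 31 + 30 + 31 + 30 + 31 + 31 + 30 + 31 + 30 = 334.
Plus 16 days into December → day 350.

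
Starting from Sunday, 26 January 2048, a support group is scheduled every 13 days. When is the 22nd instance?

The 22nd occurrence is 21 intervals after the first: 21 × 13 = 273 days after 26 January 2048.
January has 31 days — 5 days to the end of January leaves 268.
February has 29 days (239 left).
March has 31 days (208 left).
April has 30 days (178 left).
May has 31 days (147 left).
June has 30 days (117 left).
July has 31 days (86 left).
August has 31 days (55 left).
September has 30 days (25 left).
25 days into October → 25 October 2048.

25 October 2048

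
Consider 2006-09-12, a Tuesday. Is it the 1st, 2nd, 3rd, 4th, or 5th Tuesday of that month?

2nd

Day 12 falls in week ⌈12/7⌉ of the month.
Days 1–7 hold the 1st Tuesday, 8–14 the 2nd, 15–21 the 3rd, 22–28 the 4th, 29–31 the 5th.
12 is in the range for the 2nd.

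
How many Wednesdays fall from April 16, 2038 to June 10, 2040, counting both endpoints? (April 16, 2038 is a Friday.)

112

April 16, 2038 is a Friday; the first Wednesday on or after it is April 21, 2038 (5 days later).
From April 21, 2038 to June 10, 2040: 254 + 365 + 162 = 781 days (rest of 2038, 2039, to June 10, 2040 in 2040).
781 ÷ 7 = 111 full weeks with remainder 4, so 111 more Wednesdays after the first → 112.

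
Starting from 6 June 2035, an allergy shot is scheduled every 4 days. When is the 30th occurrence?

The 30th occurrence is 29 intervals after the first: 29 × 4 = 116 days after 6 June 2035.
June has 30 days — 24 days to the end of June leaves 92.
July has 31 days (61 left).
August has 31 days (30 left).
30 days into September → 30 September 2035.

30 September 2035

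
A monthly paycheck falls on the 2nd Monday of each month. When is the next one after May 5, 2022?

May 2022 starts on a Sunday; its first Monday is the 2nd, so the 2nd Monday is the 9th — May 9, 2022.
May 9, 2022 is after May 5, 2022, so that is the next one.

May 9, 2022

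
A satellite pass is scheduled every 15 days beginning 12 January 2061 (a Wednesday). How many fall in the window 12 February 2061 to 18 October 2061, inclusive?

Occurrences land 15·i days after 12 January 2061 for i = 0, 1, 2, …
12 February 2061 is 31 days after the start; 31 ÷ 15 = 2 remainder 1; since the remainder is 1, round up to i = 3. First occurrence in the window: #4 on 26 February 2061 (3×15 = 45 days in).
18 October 2061 is 279 days after the start; 279 ÷ 15 = 18 remainder 9. Last occurrence in the window: #19 on 9 October 2061.
Occurrences #4 through #19: 16 in total.

16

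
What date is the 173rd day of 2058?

Jan has 31 days (173 − 31 = 142 remain).
Feb has 28 days (142 − 28 = 114 remain).
Mar has 31 days (114 − 31 = 83 remain).
Apr has 30 days (83 − 30 = 53 remain).
May has 31 days (53 − 31 = 22 remain).
22 into Jun → Jun 22.

Jun 22, 2058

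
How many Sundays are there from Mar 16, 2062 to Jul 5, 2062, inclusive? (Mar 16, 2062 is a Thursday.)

16

Mar 16, 2062 is a Thursday; the first Sunday on or after it is Mar 19, 2062 (3 days later).
From Mar 19, 2062 to Jul 5, 2062: 12 + 30 + 31 + 30 + 5 = 108 days (rest of Mar, Apr, May, Jun, Jul).
108 ÷ 7 = 15 full weeks with remainder 3, so 15 more Sundays after the first → 16.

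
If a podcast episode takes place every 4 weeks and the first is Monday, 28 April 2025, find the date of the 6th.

15 September 2025

The 6th occurrence is 5 intervals after the first: 5 × 28 = 140 days after 28 April 2025.
April has 30 days — 2 days to the end of April leaves 138.
May has 31 days (107 left).
June has 30 days (77 left).
July has 31 days (46 left).
August has 31 days (15 left).
15 days into September → 15 September 2025.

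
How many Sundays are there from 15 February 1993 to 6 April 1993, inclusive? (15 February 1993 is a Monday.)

15 February 1993 is a Monday; the first Sunday on or after it is 21 February 1993 (6 days later).
From 21 February 1993 to 6 April 1993: 7 + 31 + 6 = 44 days (rest of February, March, April).
44 ÷ 7 = 6 full weeks with remainder 2, so 6 more Sundays after the first → 7.

7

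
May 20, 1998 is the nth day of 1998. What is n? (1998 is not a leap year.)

140

Days in months before May: 31 + 28 + 31 + 30 = 120.
Plus 20 days into May → day 140.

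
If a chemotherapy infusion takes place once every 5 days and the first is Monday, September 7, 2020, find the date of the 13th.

November 6, 2020

The 13th occurrence is 12 intervals after the first: 12 × 5 = 60 days after September 7, 2020.
September has 30 days — 23 days to the end of September leaves 37.
October has 31 days (6 left).
6 days into November → November 6, 2020.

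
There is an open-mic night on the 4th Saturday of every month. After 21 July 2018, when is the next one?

28 July 2018

July 2018 starts on a Sunday; its first Saturday is the 7th, so the 4th Saturday is the 28th — 28 July 2018.
28 July 2018 is after 21 July 2018, so that is the next one.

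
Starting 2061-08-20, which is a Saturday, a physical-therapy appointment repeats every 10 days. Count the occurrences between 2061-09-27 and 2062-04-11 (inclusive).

20

Occurrences land 10·i days after 2061-08-20 for i = 0, 1, 2, …
2061-09-27 is 38 days after the start; 38 ÷ 10 = 3 remainder 8; since the remainder is 8, round up to i = 4. First occurrence in the window: #5 on 2061-09-29 (4×10 = 40 days in).
2062-04-11 is 234 days after the start; 234 ÷ 10 = 23 remainder 4. Last occurrence in the window: #24 on 2062-04-07.
Occurrences #5 through #24: 20 in total.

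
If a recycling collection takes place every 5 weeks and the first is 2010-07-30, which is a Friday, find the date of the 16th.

2012-01-06

The 16th occurrence is 15 intervals after the first: 15 × 35 = 525 days after 2010-07-30.
July has 31 days — 1 day to the end of July leaves 524.
From end of July to end of 2010 is 153 days (371 left).
2011 has 365 days (6 left).
6 days into January → 2012-01-06.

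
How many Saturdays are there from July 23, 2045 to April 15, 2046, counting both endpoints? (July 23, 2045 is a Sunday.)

July 23, 2045 is a Sunday; the first Saturday on or after it is July 29, 2045 (6 days later).
From July 29, 2045 to April 15, 2046: 2 + 31 + 30 + 31 + 30 + 31 + 31 + 28 + 31 + 15 = 260 days (rest of July, August, September, October, November, December, January, February, March, April).
260 ÷ 7 = 37 full weeks with remainder 1, so 37 more Saturdays after the first → 38.

38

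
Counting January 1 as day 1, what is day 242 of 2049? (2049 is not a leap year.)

Jan has 31 days (242 − 31 = 211 remain).
Feb has 28 days (211 − 28 = 183 remain).
Mar has 31 days (183 − 31 = 152 remain).
Apr has 30 days (152 − 30 = 122 remain).
May has 31 days (122 − 31 = 91 remain).
Jun has 30 days (91 − 30 = 61 remain).
Jul has 31 days (61 − 31 = 30 remain).
30 into Aug → Aug 30.

Aug 30, 2049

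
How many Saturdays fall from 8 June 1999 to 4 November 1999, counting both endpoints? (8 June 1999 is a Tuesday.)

8 June 1999 is a Tuesday; the first Saturday on or after it is 12 June 1999 (4 days later).
From 12 June 1999 to 4 November 1999: 18 + 31 + 31 + 30 + 31 + 4 = 145 days (rest of June, July, August, September, October, November).
145 ÷ 7 = 20 full weeks with remainder 5, so 20 more Saturdays after the first → 21.

21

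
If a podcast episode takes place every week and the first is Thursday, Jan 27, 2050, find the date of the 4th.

The 4th occurrence is 3 intervals after the first: 3 × 7 = 21 days after Jan 27, 2050.
Jan has 31 days — 4 days to the end of Jan leaves 17.
17 days into Feb → Feb 17, 2050.

Feb 17, 2050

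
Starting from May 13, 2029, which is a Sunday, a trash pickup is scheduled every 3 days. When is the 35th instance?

Aug 23, 2029

The 35th occurrence is 34 intervals after the first: 34 × 3 = 102 days after May 13, 2029.
May has 31 days — 18 days to the end of May leaves 84.
Jun has 30 days (54 left).
Jul has 31 days (23 left).
23 days into Aug → Aug 23, 2029.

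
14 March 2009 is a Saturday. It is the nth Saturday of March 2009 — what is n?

2nd

Day 14 falls in week ⌈14/7⌉ of the month.
Days 1–7 hold the 1st Saturday, 8–14 the 2nd, 15–21 the 3rd, 22–28 the 4th, 29–31 the 5th.
14 is in the range for the 2nd.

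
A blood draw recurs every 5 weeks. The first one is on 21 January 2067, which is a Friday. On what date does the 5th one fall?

The 5th occurrence is 4 intervals after the first: 4 × 35 = 140 days after 21 January 2067.
January has 31 days — 10 days to the end of January leaves 130.
February has 28 days (102 left).
March has 31 days (71 left).
April has 30 days (41 left).
May has 31 days (10 left).
10 days into June → 10 June 2067.

10 June 2067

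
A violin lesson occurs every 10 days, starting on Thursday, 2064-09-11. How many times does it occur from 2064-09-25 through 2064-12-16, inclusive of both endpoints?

8

Occurrences land 10·i days after 2064-09-11 for i = 0, 1, 2, …
2064-09-25 is 14 days after the start; 14 ÷ 10 = 1 remainder 4; since the remainder is 4, round up to i = 2. First occurrence in the window: #3 on 2064-10-01 (2×10 = 20 days in).
2064-12-16 is 96 days after the start; 96 ÷ 10 = 9 remainder 6. Last occurrence in the window: #10 on 2064-12-10.
Occurrences #3 through #10: 8 in total.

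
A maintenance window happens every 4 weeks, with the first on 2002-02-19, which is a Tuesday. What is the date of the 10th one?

The 10th occurrence is 9 intervals after the first: 9 × 28 = 252 days after 2002-02-19.
February has 28 days — 9 days to the end of February leaves 243.
March has 31 days (212 left).
April has 30 days (182 left).
May has 31 days (151 left).
June has 30 days (121 left).
July has 31 days (90 left).
August has 31 days (59 left).
September has 30 days (29 left).
29 days into October → 2002-10-29.

2002-10-29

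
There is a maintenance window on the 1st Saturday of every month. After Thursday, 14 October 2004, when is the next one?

6 November 2004

October 2004 starts on a Friday, so its 1st Saturday is 2 October 2004 (1 day in).
That is not after 14 October 2004, so look at November 2004.
November 2004 starts on a Monday, so its 1st Saturday is 6 November 2004 (5 days in).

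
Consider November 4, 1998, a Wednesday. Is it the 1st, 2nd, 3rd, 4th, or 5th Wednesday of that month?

1st

Day 4 falls in week ⌈4/7⌉ of the month.
Days 1–7 hold the 1st Wednesday, 8–14 the 2nd, 15–21 the 3rd, 22–28 the 4th, 29–31 the 5th.
4 is in the range for the 1st.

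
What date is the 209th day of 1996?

July 27, 1996

January has 31 days (209 − 31 = 178 remain).
February has 29 days (178 − 29 = 149 remain).
March has 31 days (149 − 31 = 118 remain).
April has 30 days (118 − 30 = 88 remain).
May has 31 days (88 − 31 = 57 remain).
June has 30 days (57 − 30 = 27 remain).
27 into July → July 27.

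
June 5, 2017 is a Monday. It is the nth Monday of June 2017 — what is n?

Day 5 falls in week ⌈5/7⌉ of the month.
Days 1–7 hold the 1st Monday, 8–14 the 2nd, 15–21 the 3rd, 22–28 the 4th, 29–31 the 5th.
5 is in the range for the 1st.

1st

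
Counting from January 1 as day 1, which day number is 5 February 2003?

36

Days in months before February: 31 = 31.
Plus 5 days into February → day 36.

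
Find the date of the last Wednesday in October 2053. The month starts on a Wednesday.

2053-10-29

October 2053 begins on a Wednesday, so the first Wednesday is October 1.
October 2053 has 31 days. Adding weeks: 1, 8, 15, 22, 29 — the last one ≤ 31 is the 29th.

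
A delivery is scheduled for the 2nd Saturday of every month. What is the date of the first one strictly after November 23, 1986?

December 13, 1986

November 1986 starts on a Saturday; its first Saturday is the 1st, so the 2nd Saturday is the 8th — November 8, 1986.
That is not after November 23, 1986, so look at December 1986.
December 1986 starts on a Monday; its first Saturday is the 6th, so the 2nd Saturday is the 13th — December 13, 1986.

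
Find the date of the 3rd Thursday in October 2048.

15 October 2048

October 2048 begins on a Thursday, so the first Thursday is October 1.
The 3rd Thursday is 2 weeks later: 1 + 14 = 15.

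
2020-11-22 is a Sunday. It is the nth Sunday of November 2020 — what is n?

4th

Day 22 falls in week ⌈22/7⌉ of the month.
Days 1–7 hold the 1st Sunday, 8–14 the 2nd, 15–21 the 3rd, 22–28 the 4th, 29–31 the 5th.
22 is in the range for the 4th.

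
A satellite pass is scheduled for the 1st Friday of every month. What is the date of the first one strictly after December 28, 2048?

January 1, 2049

December 2048 starts on a Tuesday, so its 1st Friday is December 4, 2048 (3 days in).
That is not after December 28, 2048, so look at January 2049.
January 2049 starts on a Friday, so its 1st Friday is January 1, 2049.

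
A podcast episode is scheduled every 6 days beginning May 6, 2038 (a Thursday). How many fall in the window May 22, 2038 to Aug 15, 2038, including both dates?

14

Occurrences land 6·i days after May 6, 2038 for i = 0, 1, 2, …
May 22, 2038 is 16 days after the start; 16 ÷ 6 = 2 remainder 4; since the remainder is 4, round up to i = 3. First occurrence in the window: #4 on May 24, 2038 (3×6 = 18 days in).
Aug 15, 2038 is 101 days after the start; 101 ÷ 6 = 16 remainder 5. Last occurrence in the window: #17 on Aug 10, 2038.
Occurrences #4 through #17: 14 in total.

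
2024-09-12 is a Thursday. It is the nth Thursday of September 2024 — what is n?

2nd

Day 12 falls in week ⌈12/7⌉ of the month.
Days 1–7 hold the 1st Thursday, 8–14 the 2nd, 15–21 the 3rd, 22–28 the 4th, 29–31 the 5th.
12 is in the range for the 2nd.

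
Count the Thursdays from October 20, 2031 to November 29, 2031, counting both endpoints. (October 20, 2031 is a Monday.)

October 20, 2031 is a Monday; the first Thursday on or after it is October 23, 2031 (3 days later).
From October 23, 2031 to November 29, 2031: 8 + 29 = 37 days (rest of October, November).
37 ÷ 7 = 5 full weeks with remainder 2, so 5 more Thursdays after the first → 6.

6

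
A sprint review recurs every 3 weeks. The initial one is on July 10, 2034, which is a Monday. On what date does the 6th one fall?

October 23, 2034

The 6th occurrence is 5 intervals after the first: 5 × 21 = 105 days after July 10, 2034.
July has 31 days — 21 days to the end of July leaves 84.
August has 31 days (53 left).
September has 30 days (23 left).
23 days into October → October 23, 2034.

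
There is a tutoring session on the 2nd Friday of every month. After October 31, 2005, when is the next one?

November 11, 2005

October 2005 starts on a Saturday; its first Friday is the 7th, so the 2nd Friday is the 14th — October 14, 2005.
That is not after October 31, 2005, so look at November 2005.
November 2005 starts on a Tuesday; its first Friday is the 4th, so the 2nd Friday is the 11th — November 11, 2005.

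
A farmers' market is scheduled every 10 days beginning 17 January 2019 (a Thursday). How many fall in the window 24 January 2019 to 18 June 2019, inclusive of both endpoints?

Occurrences land 10·i days after 17 January 2019 for i = 0, 1, 2, …
24 January 2019 is 7 days after the start; 7 ÷ 10 = 0 remainder 7; since the remainder is 7, round up to i = 1. First occurrence in the window: #2 on 27 January 2019 (1×10 = 10 days in).
18 June 2019 is 152 days after the start; 152 ÷ 10 = 15 remainder 2. Last occurrence in the window: #16 on 16 June 2019.
Occurrences #2 through #16: 15 in total.

15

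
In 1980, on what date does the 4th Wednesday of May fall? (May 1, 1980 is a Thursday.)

28 May 1980

May 1980 begins on a Thursday, so the first Wednesday is May 7 (6 days later).
The 4th Wednesday is 3 weeks later: 7 + 21 = 28.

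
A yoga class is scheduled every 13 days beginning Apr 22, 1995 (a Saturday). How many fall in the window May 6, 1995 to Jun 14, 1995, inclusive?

3

Occurrences land 13·i days after Apr 22, 1995 for i = 0, 1, 2, …
May 6, 1995 is 14 days after the start; 14 ÷ 13 = 1 remainder 1; since the remainder is 1, round up to i = 2. First occurrence in the window: #3 on May 18, 1995 (2×13 = 26 days in).
Jun 14, 1995 is 53 days after the start; 53 ÷ 13 = 4 remainder 1. Last occurrence in the window: #5 on Jun 13, 1995.
Occurrences #3 through #5: 3 in total.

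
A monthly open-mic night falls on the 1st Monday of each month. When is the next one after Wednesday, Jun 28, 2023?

Jul 3, 2023

Jun 2023 starts on a Thursday, so its 1st Monday is Jun 5, 2023 (4 days in).
That is not after Jun 28, 2023, so look at Jul 2023.
Jul 2023 starts on a Saturday, so its 1st Monday is Jul 3, 2023 (2 days in).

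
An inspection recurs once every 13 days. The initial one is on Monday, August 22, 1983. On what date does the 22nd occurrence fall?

The 22nd occurrence is 21 intervals after the first: 21 × 13 = 273 days after August 22, 1983.
August has 31 days — 9 days to the end of August leaves 264.
September has 30 days (234 left).
October has 31 days (203 left).
November has 30 days (173 left).
December has 31 days (142 left).
January has 31 days (111 left).
February has 29 days (82 left).
March has 31 days (51 left).
April has 30 days (21 left).
21 days into May → May 21, 1984.

May 21, 1984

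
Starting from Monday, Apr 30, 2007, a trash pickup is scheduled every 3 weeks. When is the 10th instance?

The 10th occurrence is 9 intervals after the first: 9 × 21 = 189 days after Apr 30, 2007.
Apr has 30 days — 0 days to the end of Apr leaves 189.
May has 31 days (158 left).
Jun has 30 days (128 left).
Jul has 31 days (97 left).
Aug has 31 days (66 left).
Sep has 30 days (36 left).
Oct has 31 days (5 left).
5 days into Nov → Nov 5, 2007.

Nov 5, 2007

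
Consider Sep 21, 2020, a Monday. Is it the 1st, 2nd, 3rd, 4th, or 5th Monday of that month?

3rd

Day 21 falls in week ⌈21/7⌉ of the month.
Days 1–7 hold the 1st Monday, 8–14 the 2nd, 15–21 the 3rd, 22–28 the 4th, 29–31 the 5th.
21 is in the range for the 3rd.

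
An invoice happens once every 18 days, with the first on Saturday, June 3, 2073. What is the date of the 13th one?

January 5, 2074

The 13th occurrence is 12 intervals after the first: 12 × 18 = 216 days after June 3, 2073.
June has 30 days — 27 days to the end of June leaves 189.
July has 31 days (158 left).
August has 31 days (127 left).
September has 30 days (97 left).
October has 31 days (66 left).
November has 30 days (36 left).
December has 31 days (5 left).
5 days into January → January 5, 2074.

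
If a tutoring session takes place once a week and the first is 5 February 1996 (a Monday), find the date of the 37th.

The 37th occurrence is 36 intervals after the first: 36 × 7 = 252 days after 5 February 1996.
February has 29 days — 24 days to the end of February leaves 228.
March has 31 days (197 left).
April has 30 days (167 left).
May has 31 days (136 left).
June has 30 days (106 left).
July has 31 days (75 left).
August has 31 days (44 left).
September has 30 days (14 left).
14 days into October → 14 October 1996.

14 October 1996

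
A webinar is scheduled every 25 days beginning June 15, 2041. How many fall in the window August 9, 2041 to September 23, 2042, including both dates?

Occurrences land 25·i days after June 15, 2041 for i = 0, 1, 2, …
August 9, 2041 is 55 days after the start; 55 ÷ 25 = 2 remainder 5; since the remainder is 5, round up to i = 3. First occurrence in the window: #4 on August 29, 2041 (3×25 = 75 days in).
September 23, 2042 is 465 days after the start; 465 ÷ 25 = 18 remainder 15. Last occurrence in the window: #19 on September 8, 2042.
Occurrences #4 through #19: 16 in total.

16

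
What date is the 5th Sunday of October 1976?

October 1976 begins on a Friday, so the first Sunday is October 3 (2 days later).
The 5th Sunday is 4 weeks later: 3 + 28 = 31.

31 October 1976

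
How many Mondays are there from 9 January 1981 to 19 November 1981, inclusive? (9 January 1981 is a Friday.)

45

9 January 1981 is a Friday; the first Monday on or after it is 12 January 1981 (3 days later).
From 12 January 1981 to 19 November 1981: 19 + 28 + 31 + 30 + 31 + 30 + 31 + 31 + 30 + 31 + 19 = 311 days (rest of January, February, March, April, May, June, July, August, September, October, November).
311 ÷ 7 = 44 full weeks with remainder 3, so 44 more Mondays after the first → 45.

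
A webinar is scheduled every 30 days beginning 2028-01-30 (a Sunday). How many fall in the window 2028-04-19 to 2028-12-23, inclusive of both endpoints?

Occurrences land 30·i days after 2028-01-30 for i = 0, 1, 2, …
2028-04-19 is 80 days after the start; 80 ÷ 30 = 2 remainder 20; since the remainder is 20, round up to i = 3. First occurrence in the window: #4 on 2028-04-29 (3×30 = 90 days in).
2028-12-23 is 328 days after the start; 328 ÷ 30 = 10 remainder 28. Last occurrence in the window: #11 on 2028-11-25.
Occurrences #4 through #11: 8 in total.

8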